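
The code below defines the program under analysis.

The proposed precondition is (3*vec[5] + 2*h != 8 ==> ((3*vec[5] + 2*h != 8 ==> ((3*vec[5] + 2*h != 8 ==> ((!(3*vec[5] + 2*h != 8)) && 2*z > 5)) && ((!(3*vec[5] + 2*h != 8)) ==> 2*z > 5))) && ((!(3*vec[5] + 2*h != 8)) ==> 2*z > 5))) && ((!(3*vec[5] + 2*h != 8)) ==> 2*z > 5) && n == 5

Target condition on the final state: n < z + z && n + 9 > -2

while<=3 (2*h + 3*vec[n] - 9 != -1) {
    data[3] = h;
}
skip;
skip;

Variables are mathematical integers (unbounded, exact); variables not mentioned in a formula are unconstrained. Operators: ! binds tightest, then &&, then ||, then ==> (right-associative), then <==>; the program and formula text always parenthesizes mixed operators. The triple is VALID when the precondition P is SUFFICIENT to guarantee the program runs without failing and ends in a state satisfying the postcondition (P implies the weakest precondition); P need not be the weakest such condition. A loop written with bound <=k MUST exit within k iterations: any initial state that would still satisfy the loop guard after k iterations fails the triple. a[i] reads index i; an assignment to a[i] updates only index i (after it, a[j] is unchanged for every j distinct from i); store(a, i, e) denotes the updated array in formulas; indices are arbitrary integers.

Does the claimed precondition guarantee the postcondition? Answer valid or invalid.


Working backward. After the program, the postcondition n < z + z && n + 9 > -2 must hold; in canonical form it is n < 2*z && n > -11.
Before skip: n < 2*z && n > -11
Before skip: n < 2*z && n > -11
Before the loop (bound <=3), unroll the exhaustion recursion (WP_0 = exit-now case; WP_j = one more guarded iteration, up to j = 3):
  WP_0: (!(3*vec[n] + 2*h != 8)) && n < 2*z && n > -11
  WP_1: (3*vec[n] + 2*h != 8 ==> ((!(3*vec[n] + 2*h != 8)) && n < 2*z && n > -11)) && ((!(3*vec[n] + 2*h != 8)) ==> (n < 2*z && n > -11))
  WP_2: (3*vec[n] + 2*h != 8 ==> ((3*vec[n] + 2*h != 8 ==> ((!(3*vec[n] + 2*h != 8)) && n < 2*z && n > -11)) && ((!(3*vec[n] + 2*h != 8)) ==> (n < 2*z && n > -11)))) && ((!(3*vec[n] + 2*h != 8)) ==> (n < 2*z && n > -11))
  WP_3: (3*vec[n] + 2*h != 8 ==> ((3*vec[n] + 2*h != 8 ==> ((3*vec[n] + 2*h != 8 ==> ((!(3*vec[n] + 2*h != 8)) && n < 2*z && n > -11)) && ((!(3*vec[n] + 2*h != 8)) ==> (n < 2*z && n > -11)))) && ((!(3*vec[n] + 2*h != 8)) ==> (n < 2*z && n > -11)))) && ((!(3*vec[n] + 2*h != 8)) ==> (n < 2*z && n > -11))
So before the loop: (3*vec[n] + 2*h != 8 ==> ((3*vec[n] + 2*h != 8 ==> ((3*vec[n] + 2*h != 8 ==> ((!(3*vec[n] + 2*h != 8)) && n < 2*z && n > -11)) && ((!(3*vec[n] + 2*h != 8)) ==> (n < 2*z && n > -11)))) && ((!(3*vec[n] + 2*h != 8)) ==> (n < 2*z && n > -11)))) && ((!(3*vec[n] + 2*h != 8)) ==> (n < 2*z && n > -11))
The weakest precondition is (3*vec[n] + 2*h != 8 ==> ((3*vec[n] + 2*h != 8 ==> ((3*vec[n] + 2*h != 8 ==> ((!(3*vec[n] + 2*h != 8)) && n < 2*z && n > -11)) && ((!(3*vec[n] + 2*h != 8)) ==> (n < 2*z && n > -11)))) && ((!(3*vec[n] + 2*h != 8)) ==> (n < 2*z && n > -11)))) && ((!(3*vec[n] + 2*h != 8)) ==> (n < 2*z && n > -11)).
Check whether (3*vec[5] + 2*h != 8 ==> ((3*vec[5] + 2*h != 8 ==> ((3*vec[5] + 2*h != 8 ==> ((!(3*vec[5] + 2*h != 8)) && 2*z > 5)) && ((!(3*vec[5] + 2*h != 8)) ==> 2*z > 5))) && ((!(3*vec[5] + 2*h != 8)) ==> 2*z > 5))) && ((!(3*vec[5] + 2*h != 8)) ==> 2*z > 5) && n == 5 implies it.
Every state satisfying the precondition satisfies the weakest precondition: the implication holds.
Answer: valid


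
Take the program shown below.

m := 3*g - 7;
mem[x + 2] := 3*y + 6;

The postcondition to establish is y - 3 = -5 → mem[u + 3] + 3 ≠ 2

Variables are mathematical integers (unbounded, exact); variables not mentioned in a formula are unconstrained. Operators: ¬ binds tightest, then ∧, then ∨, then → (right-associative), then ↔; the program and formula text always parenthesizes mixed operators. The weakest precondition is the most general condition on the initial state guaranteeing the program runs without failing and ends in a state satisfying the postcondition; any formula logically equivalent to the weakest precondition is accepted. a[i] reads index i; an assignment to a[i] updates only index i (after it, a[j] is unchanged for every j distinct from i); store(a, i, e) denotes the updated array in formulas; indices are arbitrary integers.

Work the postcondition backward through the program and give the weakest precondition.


Working backward. After the program, the postcondition y - 3 = -5 → mem[u + 3] + 3 ≠ 2 must hold; in canonical form it is y = -2 → mem[u + 3] ≠ -1.
Before mem[x + 2] := 3*y + 6: y = -2 → store(mem, x + 2, 3*y + 6)[u + 3] ≠ -1
Before m := 3*g - 7: y = -2 → store(mem, x + 2, 3*y + 6)[u + 3] ≠ -1
Answer: WP = y = -2 → store(mem, x + 2, 3*y + 6)[u + 3] ≠ -1


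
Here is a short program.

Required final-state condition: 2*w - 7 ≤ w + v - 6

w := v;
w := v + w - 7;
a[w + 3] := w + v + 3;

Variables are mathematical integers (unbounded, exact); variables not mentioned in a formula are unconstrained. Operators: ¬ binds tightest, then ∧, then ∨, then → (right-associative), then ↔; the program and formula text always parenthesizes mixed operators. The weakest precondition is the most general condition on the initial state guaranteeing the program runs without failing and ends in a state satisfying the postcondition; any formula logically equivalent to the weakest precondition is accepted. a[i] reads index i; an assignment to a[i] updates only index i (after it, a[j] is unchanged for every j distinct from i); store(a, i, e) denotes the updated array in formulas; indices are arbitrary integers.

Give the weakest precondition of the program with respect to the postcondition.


Working backward. After the program, the postcondition 2*w - 7 ≤ w + v - 6 must hold; in canonical form it is w ≤ v + 1.
Before a[w + 3] := w + v + 3: w ≤ v + 1
Before w := v + w - 7: w ≤ 8
Before w := v: v ≤ 8
Answer: WP = v ≤ 8


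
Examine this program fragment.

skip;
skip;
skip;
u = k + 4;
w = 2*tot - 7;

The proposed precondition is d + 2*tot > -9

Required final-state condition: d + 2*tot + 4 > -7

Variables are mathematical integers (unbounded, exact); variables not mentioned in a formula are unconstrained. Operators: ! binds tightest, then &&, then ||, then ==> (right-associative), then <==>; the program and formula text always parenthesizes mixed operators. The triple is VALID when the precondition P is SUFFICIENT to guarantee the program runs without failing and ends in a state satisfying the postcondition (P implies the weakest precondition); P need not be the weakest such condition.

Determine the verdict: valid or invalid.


Working backward. After the program, the postcondition d + 2*tot + 4 > -7 must hold; in canonical form it is d + 2*tot > -11.
Before w := 2*tot - 7: d + 2*tot > -11
Before u := k + 4: d + 2*tot > -11
Before skip: d + 2*tot > -11
Before skip: d + 2*tot > -11
Before skip: d + 2*tot > -11
The weakest precondition is d + 2*tot > -11.
Check whether d + 2*tot > -9 implies it.
Every state satisfying the precondition satisfies the weakest precondition: the implication holds.
Answer: valid


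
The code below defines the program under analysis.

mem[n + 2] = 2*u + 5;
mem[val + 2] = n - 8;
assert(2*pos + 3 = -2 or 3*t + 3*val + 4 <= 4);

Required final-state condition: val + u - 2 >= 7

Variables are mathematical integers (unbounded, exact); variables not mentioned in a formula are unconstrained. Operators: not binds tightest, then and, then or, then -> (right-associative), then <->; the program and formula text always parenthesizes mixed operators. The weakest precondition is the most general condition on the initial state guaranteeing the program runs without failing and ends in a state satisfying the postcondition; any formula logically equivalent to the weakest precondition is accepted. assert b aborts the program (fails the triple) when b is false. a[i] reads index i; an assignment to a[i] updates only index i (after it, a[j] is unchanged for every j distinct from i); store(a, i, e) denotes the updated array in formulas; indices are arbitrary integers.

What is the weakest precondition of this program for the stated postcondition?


Working backward. After the program, the postcondition val + u - 2 >= 7 must hold; in canonical form it is u + val >= 9.
Before assert 2*pos + 3 = -2 or 3*t + 3*val + 4 <= 4: (2*pos = -5 or 3*t + 3*val <= 0) and u + val >= 9
Before mem[val + 2] := n - 8: (2*pos = -5 or 3*t + 3*val <= 0) and u + val >= 9
Before mem[n + 2] := 2*u + 5: (2*pos = -5 or 3*t + 3*val <= 0) and u + val >= 9
Answer: WP = (2*pos = -5 or 3*t + 3*val <= 0) and u + val >= 9


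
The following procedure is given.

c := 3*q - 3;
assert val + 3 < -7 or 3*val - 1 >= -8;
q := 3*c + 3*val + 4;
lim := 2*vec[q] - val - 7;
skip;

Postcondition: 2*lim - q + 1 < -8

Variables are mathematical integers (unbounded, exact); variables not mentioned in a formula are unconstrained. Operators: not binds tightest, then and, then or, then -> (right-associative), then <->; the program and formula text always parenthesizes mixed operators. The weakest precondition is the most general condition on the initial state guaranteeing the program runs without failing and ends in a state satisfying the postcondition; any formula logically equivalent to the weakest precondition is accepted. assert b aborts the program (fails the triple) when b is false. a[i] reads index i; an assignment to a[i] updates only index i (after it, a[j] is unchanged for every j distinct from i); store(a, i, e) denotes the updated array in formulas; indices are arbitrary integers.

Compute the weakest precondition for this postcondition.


Working backward. After the program, the postcondition 2*lim - q + 1 < -8 must hold; in canonical form it is 2*lim < q - 9.
Before skip: 2*lim < q - 9
Before lim := 2*vec[q] - val - 7: 4*vec[q] < q + 2*val + 5
Before q := 3*c + 3*val + 4: 4*vec[3*c + 3*val + 4] < 3*c + 5*val + 9
Before assert val + 3 < -7 or 3*val - 1 >= -8: (val < -10 or 3*val >= -7) and 4*vec[3*c + 3*val + 4] < 3*c + 5*val + 9
Before c := 3*q - 3: (val < -10 or 3*val >= -7) and 4*vec[9*q + 3*val - 5] < 9*q + 5*val
Answer: WP = (val < -10 or 3*val >= -7) and 4*vec[9*q + 3*val - 5] < 9*q + 5*val


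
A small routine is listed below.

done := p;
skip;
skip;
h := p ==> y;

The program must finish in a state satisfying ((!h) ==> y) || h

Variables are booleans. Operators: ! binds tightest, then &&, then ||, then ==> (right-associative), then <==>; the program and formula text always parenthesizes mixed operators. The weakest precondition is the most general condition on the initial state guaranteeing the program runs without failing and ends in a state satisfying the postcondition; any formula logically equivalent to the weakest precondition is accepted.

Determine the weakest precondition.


Working backward. After the program, ((!h) ==> y) || h must hold.
Before h := p ==> y: ((!(p ==> y)) ==> y) || (p ==> y)
Before skip: ((!(p ==> y)) ==> y) || (p ==> y)
Before skip: ((!(p ==> y)) ==> y) || (p ==> y)
Before done := p: ((!(p ==> y)) ==> y) || (p ==> y)
Answer: WP = ((!(p ==> y)) ==> y) || (p ==> y)


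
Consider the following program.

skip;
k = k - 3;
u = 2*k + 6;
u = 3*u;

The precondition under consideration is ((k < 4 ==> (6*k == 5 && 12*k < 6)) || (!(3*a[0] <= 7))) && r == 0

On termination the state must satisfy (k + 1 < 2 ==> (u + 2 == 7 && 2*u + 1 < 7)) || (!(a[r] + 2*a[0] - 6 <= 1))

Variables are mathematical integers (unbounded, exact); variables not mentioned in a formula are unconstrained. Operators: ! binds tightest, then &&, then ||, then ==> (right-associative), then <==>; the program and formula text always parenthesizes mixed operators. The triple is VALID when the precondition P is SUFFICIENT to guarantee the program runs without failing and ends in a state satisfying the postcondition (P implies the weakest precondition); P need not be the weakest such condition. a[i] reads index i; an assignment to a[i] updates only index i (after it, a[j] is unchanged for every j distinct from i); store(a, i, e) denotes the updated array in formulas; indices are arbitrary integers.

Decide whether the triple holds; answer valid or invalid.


Working backward. After the program, the postcondition (k + 1 < 2 ==> (u + 2 == 7 && 2*u + 1 < 7)) || (!(a[r] + 2*a[0] - 6 <= 1)) must hold; in canonical form it is (k < 1 ==> (u == 5 && 2*u < 6)) || (!(2*a[0] + a[r] <= 7)).
Before u := 3*u: (k < 1 ==> (3*u == 5 && 6*u < 6)) || (!(2*a[0] + a[r] <= 7))
Before u := 2*k + 6: (k < 1 ==> (6*k == -13 && 12*k < -30)) || (!(2*a[0] + a[r] <= 7))
Before k := k - 3: (k < 4 ==> (6*k == 5 && 12*k < 6)) || (!(2*a[0] + a[r] <= 7))
Before skip: (k < 4 ==> (6*k == 5 && 12*k < 6)) || (!(2*a[0] + a[r] <= 7))
The weakest precondition is (k < 4 ==> (6*k == 5 && 12*k < 6)) || (!(2*a[0] + a[r] <= 7)).
Check whether ((k < 4 ==> (6*k == 5 && 12*k < 6)) || (!(3*a[0] <= 7))) && r == 0 implies it.
Every state satisfying the precondition satisfies the weakest precondition: the implication holds.
Answer: valid


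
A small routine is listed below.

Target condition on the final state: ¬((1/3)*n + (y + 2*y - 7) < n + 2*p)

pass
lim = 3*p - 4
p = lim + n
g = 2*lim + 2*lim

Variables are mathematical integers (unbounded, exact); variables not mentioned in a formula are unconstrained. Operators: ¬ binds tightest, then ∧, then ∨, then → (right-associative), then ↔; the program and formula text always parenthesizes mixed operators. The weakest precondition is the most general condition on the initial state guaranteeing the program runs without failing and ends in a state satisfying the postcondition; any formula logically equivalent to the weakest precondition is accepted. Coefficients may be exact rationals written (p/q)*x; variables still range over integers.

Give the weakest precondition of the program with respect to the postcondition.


Working backward. After the program, the postcondition ¬((1/3)*n + (y + 2*y - 7) < n + 2*p) must hold; in canonical form it is ¬(3*y < (2/3)*n + 2*p + 7).
Before g := 2*lim + 2*lim: ¬(3*y < (2/3)*n + 2*p + 7)
Before p := lim + n: ¬(3*y < 2*lim + (8/3)*n + 7)
Before lim := 3*p - 4: ¬(3*y < (8/3)*n + 6*p - 1)
Before skip: ¬(3*y < (8/3)*n + 6*p - 1)
Answer: WP = ¬(3*y < (8/3)*n + 6*p - 1)


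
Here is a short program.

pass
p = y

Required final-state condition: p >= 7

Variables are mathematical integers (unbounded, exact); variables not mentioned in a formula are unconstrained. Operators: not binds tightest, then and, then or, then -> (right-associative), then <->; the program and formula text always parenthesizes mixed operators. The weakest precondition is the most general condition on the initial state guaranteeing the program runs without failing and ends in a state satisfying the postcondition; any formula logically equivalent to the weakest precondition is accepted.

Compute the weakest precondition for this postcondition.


Working backward. After the program, p >= 7 must hold.
Before p := y: y >= 7
Before skip: y >= 7
Answer: WP = y >= 7


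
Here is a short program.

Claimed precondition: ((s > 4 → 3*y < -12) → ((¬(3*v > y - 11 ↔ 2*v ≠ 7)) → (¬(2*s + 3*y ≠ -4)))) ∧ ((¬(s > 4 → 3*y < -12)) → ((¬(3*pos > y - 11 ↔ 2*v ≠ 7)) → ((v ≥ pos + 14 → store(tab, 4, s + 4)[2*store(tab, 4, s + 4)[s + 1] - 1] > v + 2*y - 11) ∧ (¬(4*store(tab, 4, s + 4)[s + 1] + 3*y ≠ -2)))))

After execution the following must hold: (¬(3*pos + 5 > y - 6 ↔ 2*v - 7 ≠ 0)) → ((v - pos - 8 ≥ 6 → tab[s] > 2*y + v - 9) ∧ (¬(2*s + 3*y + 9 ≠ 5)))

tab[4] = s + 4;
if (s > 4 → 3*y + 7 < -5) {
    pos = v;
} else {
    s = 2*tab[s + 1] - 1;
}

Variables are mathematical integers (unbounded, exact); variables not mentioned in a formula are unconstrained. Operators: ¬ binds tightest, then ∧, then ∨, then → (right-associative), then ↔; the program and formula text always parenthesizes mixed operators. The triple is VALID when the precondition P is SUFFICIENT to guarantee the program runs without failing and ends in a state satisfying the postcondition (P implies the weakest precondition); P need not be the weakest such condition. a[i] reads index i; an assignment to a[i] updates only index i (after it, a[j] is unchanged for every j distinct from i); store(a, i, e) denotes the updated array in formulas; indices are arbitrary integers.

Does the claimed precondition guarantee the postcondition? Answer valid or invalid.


Working backward. After the program, the postcondition (¬(3*pos + 5 > y - 6 ↔ 2*v - 7 ≠ 0)) → ((v - pos - 8 ≥ 6 → tab[s] > 2*y + v - 9) ∧ (¬(2*s + 3*y + 9 ≠ 5))) must hold; in canonical form it is (¬(3*pos > y - 11 ↔ 2*v ≠ 7)) → ((v ≥ pos + 14 → tab[s] > v + 2*y - 9) ∧ (¬(2*s + 3*y ≠ -4))).
Then branch requires (¬(3*v > y - 11 ↔ 2*v ≠ 7)) → (¬(2*s + 3*y ≠ -4)); else branch requires (¬(3*pos > y - 11 ↔ 2*v ≠ 7)) → ((v ≥ pos + 14 → tab[2*tab[s + 1] - 1] > v + 2*y - 9) ∧ (¬(4*tab[s + 1] + 3*y ≠ -2))).
Before the if: ((s > 4 → 3*y < -12) → ((¬(3*v > y - 11 ↔ 2*v ≠ 7)) → (¬(2*s + 3*y ≠ -4)))) ∧ ((¬(s > 4 → 3*y < -12)) → ((¬(3*pos > y - 11 ↔ 2*v ≠ 7)) → ((v ≥ pos + 14 → tab[2*tab[s + 1] - 1] > v + 2*y - 9) ∧ (¬(4*tab[s + 1] + 3*y ≠ -2)))))
Before tab[4] := s + 4: ((s > 4 → 3*y < -12) → ((¬(3*v > y - 11 ↔ 2*v ≠ 7)) → (¬(2*s + 3*y ≠ -4)))) ∧ ((¬(s > 4 → 3*y < -12)) → ((¬(3*pos > y - 11 ↔ 2*v ≠ 7)) → ((v ≥ pos + 14 → store(tab, 4, s + 4)[2*store(tab, 4, s + 4)[s + 1] - 1] > v + 2*y - 9) ∧ (¬(4*store(tab, 4, s + 4)[s + 1] + 3*y ≠ -2)))))
The weakest precondition is ((s > 4 → 3*y < -12) → ((¬(3*v > y - 11 ↔ 2*v ≠ 7)) → (¬(2*s + 3*y ≠ -4)))) ∧ ((¬(s > 4 → 3*y < -12)) → ((¬(3*pos > y - 11 ↔ 2*v ≠ 7)) → ((v ≥ pos + 14 → store(tab, 4, s + 4)[2*store(tab, 4, s + 4)[s + 1] - 1] > v + 2*y - 9) ∧ (¬(4*store(tab, 4, s + 4)[s + 1] + 3*y ≠ -2))))).
Check whether ((s > 4 → 3*y < -12) → ((¬(3*v > y - 11 ↔ 2*v ≠ 7)) → (¬(2*s + 3*y ≠ -4)))) ∧ ((¬(s > 4 → 3*y < -12)) → ((¬(3*pos > y - 11 ↔ 2*v ≠ 7)) → ((v ≥ pos + 14 → store(tab, 4, s + 4)[2*store(tab, 4, s + 4)[s + 1] - 1] > v + 2*y - 11) ∧ (¬(4*store(tab, 4, s + 4)[s + 1] + 3*y ≠ -2))))) implies it.
Countermodel: at the initial state pos = -3, s = 5, tab = {[-5] = 6, [4] = 3, [6] = -2, elsewhere 3}, v = 11, y = 2, the precondition holds but the weakest precondition fails.
Answer: invalid


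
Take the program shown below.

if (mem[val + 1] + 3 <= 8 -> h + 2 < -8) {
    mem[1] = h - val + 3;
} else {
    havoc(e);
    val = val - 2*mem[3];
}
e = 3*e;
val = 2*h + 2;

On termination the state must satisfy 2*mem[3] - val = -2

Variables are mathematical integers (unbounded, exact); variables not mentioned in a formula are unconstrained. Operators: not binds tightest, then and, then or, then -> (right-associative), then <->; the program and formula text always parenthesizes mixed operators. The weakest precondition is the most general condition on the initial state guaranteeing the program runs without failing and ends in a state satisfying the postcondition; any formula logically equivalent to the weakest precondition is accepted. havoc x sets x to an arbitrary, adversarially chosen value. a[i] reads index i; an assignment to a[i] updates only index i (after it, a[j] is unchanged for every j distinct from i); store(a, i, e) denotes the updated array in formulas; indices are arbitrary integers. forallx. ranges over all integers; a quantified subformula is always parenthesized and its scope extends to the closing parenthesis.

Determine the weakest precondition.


Working backward. After the program, the postcondition 2*mem[3] - val = -2 must hold; in canonical form it is 2*mem[3] = val - 2.
Before val := 2*h + 2: 2*mem[3] = 2*h
Before e := 3*e: 2*mem[3] = 2*h
Then branch requires 2*mem[3] = 2*h; else branch requires 2*mem[3] = 2*h.
Before the if: ((mem[val + 1] <= 5 -> h < -10) -> 2*mem[3] = 2*h) and ((not (mem[val + 1] <= 5 -> h < -10)) -> 2*mem[3] = 2*h)
Answer: WP = ((mem[val + 1] <= 5 -> h < -10) -> 2*mem[3] = 2*h) and ((not (mem[val + 1] <= 5 -> h < -10)) -> 2*mem[3] = 2*h)


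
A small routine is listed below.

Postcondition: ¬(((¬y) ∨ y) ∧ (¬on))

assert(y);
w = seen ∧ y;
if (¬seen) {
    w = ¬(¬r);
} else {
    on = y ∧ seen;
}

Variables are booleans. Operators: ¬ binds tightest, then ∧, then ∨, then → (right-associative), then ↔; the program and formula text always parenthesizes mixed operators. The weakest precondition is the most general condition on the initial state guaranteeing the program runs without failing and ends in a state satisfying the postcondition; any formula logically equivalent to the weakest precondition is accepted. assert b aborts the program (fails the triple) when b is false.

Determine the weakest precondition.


Working backward. After the program, the postcondition ¬(((¬y) ∨ y) ∧ (¬on)) must hold; in canonical form it is on.
Then branch requires on; else branch requires y ∧ seen.
Before the if: ((¬seen) → on) ∧ (seen → (y ∧ seen))
Before w := seen ∧ y: ((¬seen) → on) ∧ (seen → (y ∧ seen))
Before assert y: y ∧ ((¬seen) → on) ∧ (seen → (y ∧ seen))
Answer: WP = y ∧ ((¬seen) → on) ∧ (seen → (y ∧ seen))


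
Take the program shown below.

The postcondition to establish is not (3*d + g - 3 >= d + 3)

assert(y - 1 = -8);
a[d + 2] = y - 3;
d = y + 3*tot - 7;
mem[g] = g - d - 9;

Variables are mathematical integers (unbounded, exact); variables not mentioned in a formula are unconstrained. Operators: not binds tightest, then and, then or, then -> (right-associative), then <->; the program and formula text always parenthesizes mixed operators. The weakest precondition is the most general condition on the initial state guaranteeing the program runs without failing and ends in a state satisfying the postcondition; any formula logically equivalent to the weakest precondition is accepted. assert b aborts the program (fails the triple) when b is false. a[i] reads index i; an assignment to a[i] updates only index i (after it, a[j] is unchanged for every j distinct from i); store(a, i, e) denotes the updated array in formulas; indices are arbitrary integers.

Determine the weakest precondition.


Working backward. After the program, the postcondition not (3*d + g - 3 >= d + 3) must hold; in canonical form it is not (2*d + g >= 6).
Before mem[g] := g - d - 9: not (2*d + g >= 6)
Before d := y + 3*tot - 7: not (g + 6*tot + 2*y >= 20)
Before a[d + 2] := y - 3: not (g + 6*tot + 2*y >= 20)
Before assert y - 1 = -8: y = -7 and (not (g + 6*tot + 2*y >= 20))
Answer: WP = y = -7 and (not (g + 6*tot + 2*y >= 20))


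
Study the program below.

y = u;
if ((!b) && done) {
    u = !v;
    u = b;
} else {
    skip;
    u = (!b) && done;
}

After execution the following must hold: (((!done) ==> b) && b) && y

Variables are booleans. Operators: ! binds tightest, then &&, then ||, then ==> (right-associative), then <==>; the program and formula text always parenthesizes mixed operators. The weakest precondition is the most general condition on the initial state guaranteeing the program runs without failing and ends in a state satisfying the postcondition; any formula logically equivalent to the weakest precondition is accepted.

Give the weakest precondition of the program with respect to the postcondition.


Working backward. After the program, the postcondition (((!done) ==> b) && b) && y must hold; in canonical form it is ((!done) ==> b) && b && y.
Then branch requires ((!done) ==> b) && b && y; else branch requires ((!done) ==> b) && b && y.
Before the if: (((!b) && done) ==> (((!done) ==> b) && b && y)) && ((!((!b) && done)) ==> (((!done) ==> b) && b && y))
Before y := u: (((!b) && done) ==> (((!done) ==> b) && b && u)) && ((!((!b) && done)) ==> (((!done) ==> b) && b && u))
Answer: WP = (((!b) && done) ==> (((!done) ==> b) && b && u)) && ((!((!b) && done)) ==> (((!done) ==> b) && b && u))


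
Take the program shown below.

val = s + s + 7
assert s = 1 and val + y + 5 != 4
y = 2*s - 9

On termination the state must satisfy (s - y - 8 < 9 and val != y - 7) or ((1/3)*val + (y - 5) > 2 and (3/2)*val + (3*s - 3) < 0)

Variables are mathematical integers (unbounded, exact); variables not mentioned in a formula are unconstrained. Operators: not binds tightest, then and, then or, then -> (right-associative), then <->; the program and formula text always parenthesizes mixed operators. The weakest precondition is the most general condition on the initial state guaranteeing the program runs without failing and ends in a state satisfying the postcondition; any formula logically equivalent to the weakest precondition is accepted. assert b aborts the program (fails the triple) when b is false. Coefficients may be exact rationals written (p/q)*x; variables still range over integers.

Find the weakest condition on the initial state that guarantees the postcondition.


Working backward. After the program, the postcondition (s - y - 8 < 9 and val != y - 7) or ((1/3)*val + (y - 5) > 2 and (3/2)*val + (3*s - 3) < 0) must hold; in canonical form it is (s < y + 17 and val != y - 7) or ((1/3)*val + y > 7 and 3*s + (3/2)*val < 3).
Before y := 2*s - 9: (s > -8 and val != 2*s - 16) or (2*s + (1/3)*val > 16 and 3*s + (3/2)*val < 3)
Before assert s = 1 and val + y + 5 != 4: s = 1 and val + y != -1 and ((s > -8 and val != 2*s - 16) or (2*s + (1/3)*val > 16 and 3*s + (3/2)*val < 3))
Before val := s + s + 7: s = 1 and 2*s + y != -8 and (s > -8 or ((8/3)*s > 41/3 and 6*s < -15/2))
Answer: WP = s = 1 and 2*s + y != -8 and (s > -8 or ((8/3)*s > 41/3 and 6*s < -15/2))


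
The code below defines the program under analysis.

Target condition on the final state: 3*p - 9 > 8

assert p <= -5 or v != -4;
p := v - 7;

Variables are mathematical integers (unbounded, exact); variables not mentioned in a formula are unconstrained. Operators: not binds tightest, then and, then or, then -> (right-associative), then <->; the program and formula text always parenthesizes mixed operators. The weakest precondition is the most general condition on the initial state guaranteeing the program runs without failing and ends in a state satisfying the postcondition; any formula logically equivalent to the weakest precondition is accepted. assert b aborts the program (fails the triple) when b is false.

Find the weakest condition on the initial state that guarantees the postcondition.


Working backward. After the program, the postcondition 3*p - 9 > 8 must hold; in canonical form it is 3*p > 17.
Before p := v - 7: 3*v > 38
Before assert p <= -5 or v != -4: (p <= -5 or v != -4) and 3*v > 38
Answer: WP = (p <= -5 or v != -4) and 3*v > 38


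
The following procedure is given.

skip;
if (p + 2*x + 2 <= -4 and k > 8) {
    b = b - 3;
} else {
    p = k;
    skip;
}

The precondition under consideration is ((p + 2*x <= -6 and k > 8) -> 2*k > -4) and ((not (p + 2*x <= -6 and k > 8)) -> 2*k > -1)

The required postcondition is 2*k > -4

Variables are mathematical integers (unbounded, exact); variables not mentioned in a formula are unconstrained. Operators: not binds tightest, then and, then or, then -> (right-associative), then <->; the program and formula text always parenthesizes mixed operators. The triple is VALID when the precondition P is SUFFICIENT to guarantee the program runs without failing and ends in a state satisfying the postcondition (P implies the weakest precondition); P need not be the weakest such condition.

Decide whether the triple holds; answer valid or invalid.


Working backward. After the program, 2*k > -4 must hold.
Then branch requires 2*k > -4; else branch requires 2*k > -4.
Before the if: ((p + 2*x <= -6 and k > 8) -> 2*k > -4) and ((not (p + 2*x <= -6 and k > 8)) -> 2*k > -4)
Before skip: ((p + 2*x <= -6 and k > 8) -> 2*k > -4) and ((not (p + 2*x <= -6 and k > 8)) -> 2*k > -4)
The weakest precondition is ((p + 2*x <= -6 and k > 8) -> 2*k > -4) and ((not (p + 2*x <= -6 and k > 8)) -> 2*k > -4).
Check whether ((p + 2*x <= -6 and k > 8) -> 2*k > -4) and ((not (p + 2*x <= -6 and k > 8)) -> 2*k > -1) implies it.
Every state satisfying the precondition satisfies the weakest precondition: the implication holds.
Answer: valid


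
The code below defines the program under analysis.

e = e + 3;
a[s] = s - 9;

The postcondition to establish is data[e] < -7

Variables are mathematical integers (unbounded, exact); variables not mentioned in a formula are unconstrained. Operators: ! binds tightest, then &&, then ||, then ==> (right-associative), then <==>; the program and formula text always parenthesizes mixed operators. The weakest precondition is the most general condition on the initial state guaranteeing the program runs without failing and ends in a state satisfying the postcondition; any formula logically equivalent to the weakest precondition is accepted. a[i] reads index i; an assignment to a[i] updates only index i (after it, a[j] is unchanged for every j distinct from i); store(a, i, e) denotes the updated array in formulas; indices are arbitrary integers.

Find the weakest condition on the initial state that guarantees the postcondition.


Working backward. After the program, data[e] < -7 must hold.
Before a[s] := s - 9: data[e] < -7
Before e := e + 3: data[e + 3] < -7
Answer: WP = data[e + 3] < -7


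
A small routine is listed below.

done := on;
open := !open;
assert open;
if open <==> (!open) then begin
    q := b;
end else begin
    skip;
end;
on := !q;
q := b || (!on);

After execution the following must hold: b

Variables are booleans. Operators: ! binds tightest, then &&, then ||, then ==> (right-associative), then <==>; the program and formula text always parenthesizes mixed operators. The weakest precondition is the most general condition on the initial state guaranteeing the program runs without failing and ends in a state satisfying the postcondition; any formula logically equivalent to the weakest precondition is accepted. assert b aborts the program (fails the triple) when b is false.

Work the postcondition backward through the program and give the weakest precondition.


Working backward. After the program, b must hold.
Before q := b || (!on): b
Before on := !q: b
Then branch requires b; else branch requires b.
Before the if: ((open <==> (!open)) ==> b) && ((!(open <==> (!open))) ==> b)
Before assert open: open && ((open <==> (!open)) ==> b) && ((!(open <==> (!open))) ==> b)
Before open := !open: (!open) && (((!open) <==> open) ==> b) && ((!((!open) <==> open)) ==> b)
Before done := on: (!open) && (((!open) <==> open) ==> b) && ((!((!open) <==> open)) ==> b)
Answer: WP = (!open) && (((!open) <==> open) ==> b) && ((!((!open) <==> open)) ==> b)


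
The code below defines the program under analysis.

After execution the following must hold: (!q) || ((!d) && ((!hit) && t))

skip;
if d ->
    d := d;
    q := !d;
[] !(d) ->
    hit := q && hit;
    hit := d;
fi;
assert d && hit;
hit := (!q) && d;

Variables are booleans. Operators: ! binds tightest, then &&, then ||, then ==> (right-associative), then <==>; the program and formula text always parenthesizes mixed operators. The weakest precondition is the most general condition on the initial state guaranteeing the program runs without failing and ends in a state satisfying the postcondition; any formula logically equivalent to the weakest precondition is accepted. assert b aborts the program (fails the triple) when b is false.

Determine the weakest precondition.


Working backward. After the program, the postcondition (!q) || ((!d) && ((!hit) && t)) must hold; in canonical form it is (!q) || ((!d) && (!hit) && t).
Before hit := (!q) && d: (!q) || ((!d) && (!((!q) && d)) && t)
Before assert d && hit: d && hit && ((!q) || ((!d) && (!((!q) && d)) && t))
Then branch requires d && hit && (d || ((!d) && t)); else branch requires d && ((!q) || ((!d) && (!((!q) && d)) && t)).
Before the if: (d ==> (d && hit && (d || ((!d) && t)))) && ((!d) ==> (d && ((!q) || ((!d) && (!((!q) && d)) && t))))
Before skip: (d ==> (d && hit && (d || ((!d) && t)))) && ((!d) ==> (d && ((!q) || ((!d) && (!((!q) && d)) && t))))
Answer: WP = (d ==> (d && hit && (d || ((!d) && t)))) && ((!d) ==> (d && ((!q) || ((!d) && (!((!q) && d)) && t))))


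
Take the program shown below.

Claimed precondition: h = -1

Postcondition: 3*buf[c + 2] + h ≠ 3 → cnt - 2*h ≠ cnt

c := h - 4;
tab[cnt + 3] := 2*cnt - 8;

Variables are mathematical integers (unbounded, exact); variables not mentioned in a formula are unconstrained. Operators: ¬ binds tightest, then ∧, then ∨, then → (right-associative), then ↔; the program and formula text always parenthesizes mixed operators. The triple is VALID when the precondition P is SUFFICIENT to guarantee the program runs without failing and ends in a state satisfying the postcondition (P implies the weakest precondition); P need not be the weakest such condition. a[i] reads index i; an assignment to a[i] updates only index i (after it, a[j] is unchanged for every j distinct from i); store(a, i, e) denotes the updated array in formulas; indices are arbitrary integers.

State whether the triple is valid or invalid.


Working backward. After the program, the postcondition 3*buf[c + 2] + h ≠ 3 → cnt - 2*h ≠ cnt must hold; in canonical form it is 3*buf[c + 2] + h ≠ 3 → 2*h ≠ 0.
Before tab[cnt + 3] := 2*cnt - 8: 3*buf[c + 2] + h ≠ 3 → 2*h ≠ 0
Before c := h - 4: 3*buf[h - 2] + h ≠ 3 → 2*h ≠ 0
The weakest precondition is 3*buf[h - 2] + h ≠ 3 → 2*h ≠ 0.
Check whether h = -1 implies it.
Every state satisfying the precondition satisfies the weakest precondition: the implication holds.
Answer: valid


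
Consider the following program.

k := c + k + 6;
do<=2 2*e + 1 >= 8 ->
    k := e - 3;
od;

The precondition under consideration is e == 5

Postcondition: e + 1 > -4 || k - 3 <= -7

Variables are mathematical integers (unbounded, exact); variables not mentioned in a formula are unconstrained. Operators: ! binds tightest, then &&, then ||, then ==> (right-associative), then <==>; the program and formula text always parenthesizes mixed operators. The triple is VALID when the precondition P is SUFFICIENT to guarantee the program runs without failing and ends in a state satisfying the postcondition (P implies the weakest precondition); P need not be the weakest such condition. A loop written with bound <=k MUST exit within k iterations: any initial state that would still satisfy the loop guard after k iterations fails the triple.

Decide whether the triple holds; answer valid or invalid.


Working backward. After the program, the postcondition e + 1 > -4 || k - 3 <= -7 must hold; in canonical form it is e > -5 || k <= -4.
Before the loop (bound <=2), unroll the exhaustion recursion (WP_0 = exit-now case; WP_j = one more guarded iteration, up to j = 2):
  WP_0: (!(2*e >= 7)) && (e > -5 || k <= -4)
  WP_1: (2*e >= 7 ==> ((!(2*e >= 7)) && (e > -5 || e <= -1))) && ((!(2*e >= 7)) ==> (e > -5 || k <= -4))
  WP_2: (2*e >= 7 ==> ((2*e >= 7 ==> ((!(2*e >= 7)) && (e > -5 || e <= -1))) && ((!(2*e >= 7)) ==> (e > -5 || e <= -1)))) && ((!(2*e >= 7)) ==> (e > -5 || k <= -4))
So before the loop: (2*e >= 7 ==> ((2*e >= 7 ==> ((!(2*e >= 7)) && (e > -5 || e <= -1))) && ((!(2*e >= 7)) ==> (e > -5 || e <= -1)))) && ((!(2*e >= 7)) ==> (e > -5 || k <= -4))
Before k := c + k + 6: (2*e >= 7 ==> ((2*e >= 7 ==> ((!(2*e >= 7)) && (e > -5 || e <= -1))) && ((!(2*e >= 7)) ==> (e > -5 || e <= -1)))) && ((!(2*e >= 7)) ==> (e > -5 || c + k <= -10))
The weakest precondition is (2*e >= 7 ==> ((2*e >= 7 ==> ((!(2*e >= 7)) && (e > -5 || e <= -1))) && ((!(2*e >= 7)) ==> (e > -5 || e <= -1)))) && ((!(2*e >= 7)) ==> (e > -5 || c + k <= -10)).
Check whether e == 5 implies it.
Countermodel: at the initial state c = 0, e = 5, k = 0, the precondition holds but the weakest precondition fails.
Answer: invalid


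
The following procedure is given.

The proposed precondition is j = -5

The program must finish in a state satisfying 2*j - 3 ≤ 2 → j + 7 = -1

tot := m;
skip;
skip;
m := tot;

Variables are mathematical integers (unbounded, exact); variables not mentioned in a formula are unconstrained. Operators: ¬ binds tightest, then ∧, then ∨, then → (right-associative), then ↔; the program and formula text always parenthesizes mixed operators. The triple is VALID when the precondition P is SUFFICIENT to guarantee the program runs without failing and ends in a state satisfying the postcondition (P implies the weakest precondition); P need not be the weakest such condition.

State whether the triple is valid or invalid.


Working backward. After the program, the postcondition 2*j - 3 ≤ 2 → j + 7 = -1 must hold; in canonical form it is 2*j ≤ 5 → j = -8.
Before m := tot: 2*j ≤ 5 → j = -8
Before skip: 2*j ≤ 5 → j = -8
Before skip: 2*j ≤ 5 → j = -8
Before tot := m: 2*j ≤ 5 → j = -8
The weakest precondition is 2*j ≤ 5 → j = -8.
Check whether j = -5 implies it.
Countermodel: at the initial state j = -5, the precondition holds but the weakest precondition fails.
Answer: invalid


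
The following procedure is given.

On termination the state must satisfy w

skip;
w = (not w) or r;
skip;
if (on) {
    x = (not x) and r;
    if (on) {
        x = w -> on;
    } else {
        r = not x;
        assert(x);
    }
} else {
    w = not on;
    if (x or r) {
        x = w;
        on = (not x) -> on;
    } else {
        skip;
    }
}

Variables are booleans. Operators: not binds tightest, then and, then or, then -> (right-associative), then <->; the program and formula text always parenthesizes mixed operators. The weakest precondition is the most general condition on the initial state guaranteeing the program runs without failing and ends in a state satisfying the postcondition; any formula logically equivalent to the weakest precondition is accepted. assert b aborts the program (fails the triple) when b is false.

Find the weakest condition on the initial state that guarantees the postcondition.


Working backward. After the program, w must hold.
Then branch requires (on -> w) and ((not on) -> ((not x) and r and w)); else branch requires ((x or r) -> (not on)) and ((not (x or r)) -> (not on)).
Before the if: (on -> ((on -> w) and ((not on) -> ((not x) and r and w)))) and ((not on) -> (((x or r) -> (not on)) and ((not (x or r)) -> (not on))))
Before skip: (on -> ((on -> w) and ((not on) -> ((not x) and r and w)))) and ((not on) -> (((x or r) -> (not on)) and ((not (x or r)) -> (not on))))
Before w := (not w) or r: (on -> ((on -> ((not w) or r)) and ((not on) -> ((not x) and r and ((not w) or r))))) and ((not on) -> (((x or r) -> (not on)) and ((not (x or r)) -> (not on))))
Before skip: (on -> ((on -> ((not w) or r)) and ((not on) -> ((not x) and r and ((not w) or r))))) and ((not on) -> (((x or r) -> (not on)) and ((not (x or r)) -> (not on))))
Answer: WP = (on -> ((on -> ((not w) or r)) and ((not on) -> ((not x) and r and ((not w) or r))))) and ((not on) -> (((x or r) -> (not on)) and ((not (x or r)) -> (not on))))


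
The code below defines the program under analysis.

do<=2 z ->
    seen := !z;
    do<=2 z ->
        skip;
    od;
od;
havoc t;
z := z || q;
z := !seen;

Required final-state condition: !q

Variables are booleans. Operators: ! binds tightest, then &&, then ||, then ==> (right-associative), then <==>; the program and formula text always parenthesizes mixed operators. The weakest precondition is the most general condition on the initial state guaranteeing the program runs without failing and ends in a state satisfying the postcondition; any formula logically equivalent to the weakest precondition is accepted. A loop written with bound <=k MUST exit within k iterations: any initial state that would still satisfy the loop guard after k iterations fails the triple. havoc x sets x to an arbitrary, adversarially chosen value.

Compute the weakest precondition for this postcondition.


Working backward. After the program, !q must hold.
Before z := !seen: !q
Before z := z || q: !q
Before havoc t: !q
Before the loop (bound <=2), unroll the exhaustion recursion (WP_0 = exit-now case; WP_j = one more guarded iteration, up to j = 2):
  WP_0: (!z) && (!q)
  WP_1: (z ==> ((z ==> ((z ==> ((!z) && (!q))) && ((!z) ==> ((!z) && (!q))))) && ((!z) ==> ((!z) && (!q))))) && ((!z) ==> (!q))
  WP_2: (z ==> ((z ==> ((z ==> ((!z) && (z ==> ((z ==> ((z ==> ((!z) && (!q))) && ((!z) ==> ((!z) && (!q))))) && ((!z) ==> ((!z) && (!q))))) && ((!z) ==> (!q)))) && ((!z) ==> ((z ==> ((z ==> ((z ==> ((!z) && (!q))) && ((!z) ==> ((!z) && (!q))))) && ((!z) ==> ((!z) && (!q))))) && ((!z) ==> (!q)))))) && ((!z) ==> ((z ==> ((z ==> ((z ==> ((!z) && (!q))) && ((!z) ==> ((!z) && (!q))))) && ((!z) ==> ((!z) && (!q))))) && ((!z) ==> (!q)))))) && ((!z) ==> (!q))
So before the loop: (z ==> ((z ==> ((z ==> ((!z) && (z ==> ((z ==> ((z ==> ((!z) && (!q))) && ((!z) ==> ((!z) && (!q))))) && ((!z) ==> ((!z) && (!q))))) && ((!z) ==> (!q)))) && ((!z) ==> ((z ==> ((z ==> ((z ==> ((!z) && (!q))) && ((!z) ==> ((!z) && (!q))))) && ((!z) ==> ((!z) && (!q))))) && ((!z) ==> (!q)))))) && ((!z) ==> ((z ==> ((z ==> ((z ==> ((!z) && (!q))) && ((!z) ==> ((!z) && (!q))))) && ((!z) ==> ((!z) && (!q))))) && ((!z) ==> (!q)))))) && ((!z) ==> (!q))
Answer: WP = (z ==> ((z ==> ((z ==> ((!z) && (z ==> ((z ==> ((z ==> ((!z) && (!q))) && ((!z) ==> ((!z) && (!q))))) && ((!z) ==> ((!z) && (!q))))) && ((!z) ==> (!q)))) && ((!z) ==> ((z ==> ((z ==> ((z ==> ((!z) && (!q))) && ((!z) ==> ((!z) && (!q))))) && ((!z) ==> ((!z) && (!q))))) && ((!z) ==> (!q)))))) && ((!z) ==> ((z ==> ((z ==> ((z ==> ((!z) && (!q))) && ((!z) ==> ((!z) && (!q))))) && ((!z) ==> ((!z) && (!q))))) && ((!z) ==> (!q)))))) && ((!z) ==> (!q))
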